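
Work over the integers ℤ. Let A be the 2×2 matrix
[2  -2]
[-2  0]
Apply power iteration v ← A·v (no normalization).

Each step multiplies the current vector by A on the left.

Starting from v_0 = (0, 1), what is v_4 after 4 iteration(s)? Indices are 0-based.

v_0 = (0, 1).
v_1 = A·v_0 = (-2, 0).
v_2 = A·v_1 = (-4, 4).
v_3 = A·v_2 = (-16, 8).
v_4 = A·v_3 = (-48, 32).

v_4 = (-48, 32)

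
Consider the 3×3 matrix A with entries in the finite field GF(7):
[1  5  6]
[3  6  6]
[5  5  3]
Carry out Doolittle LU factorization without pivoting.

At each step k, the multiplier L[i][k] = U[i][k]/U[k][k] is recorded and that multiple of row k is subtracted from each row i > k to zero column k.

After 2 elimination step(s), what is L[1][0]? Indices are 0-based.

k=0: U[0][0]=1
  eliminate (1,0): mult=3, new row 1: (0, 5, 2); set L[1][0]=3
  eliminate (2,0): mult=5, new row 2: (0, 1, 1); set L[2][0]=5
k=1: U[1][1]=5
  eliminate (2,1): mult=3, new row 2: (0, 0, 2); set L[2][1]=3

L[1][0] = 3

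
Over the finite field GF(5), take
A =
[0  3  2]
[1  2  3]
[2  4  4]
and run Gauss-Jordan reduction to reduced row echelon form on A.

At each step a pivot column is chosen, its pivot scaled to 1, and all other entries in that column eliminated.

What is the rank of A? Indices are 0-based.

rank = 3

[1] R0 <-> R1
[1] R0 /= 1  ⇒  (1, 2, 3)
     R2 -= 2·R0  ⇒  (0, 0, 3)
[2] R1 /= 3  ⇒  (0, 1, 4)
     R0 -= 2·R1  ⇒  (1, 0, 0)
[3] R2 /= 3  ⇒  (0, 0, 1)
     R1 -= 4·R2  ⇒  (0, 1, 0)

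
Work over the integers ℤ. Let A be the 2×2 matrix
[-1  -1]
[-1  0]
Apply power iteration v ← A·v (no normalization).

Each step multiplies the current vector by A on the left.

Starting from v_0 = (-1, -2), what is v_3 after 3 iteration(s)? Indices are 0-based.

v_3 = (7, 4)

v_0 = (-1, -2).
v_1 = A·v_0 = (3, 1).
v_2 = A·v_1 = (-4, -3).
v_3 = A·v_2 = (7, 4).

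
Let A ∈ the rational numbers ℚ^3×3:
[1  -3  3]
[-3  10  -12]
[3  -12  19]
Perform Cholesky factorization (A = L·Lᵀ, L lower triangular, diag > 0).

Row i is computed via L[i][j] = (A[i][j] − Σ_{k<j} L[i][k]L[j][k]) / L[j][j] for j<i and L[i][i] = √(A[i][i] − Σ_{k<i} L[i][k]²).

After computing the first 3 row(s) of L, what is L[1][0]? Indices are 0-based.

Step 1: L[0][0] = √(1) = 1.
  L[1][0] = (-3) / L[0][0] = -3.
Step 2: L[1][1] = √(1) = 1.
  L[2][0] = (3) / L[0][0] = 3.
  L[2][1] = (-3) / L[1][1] = -3.
Step 3: L[2][2] = √(1) = 1.

L[1][0] = -3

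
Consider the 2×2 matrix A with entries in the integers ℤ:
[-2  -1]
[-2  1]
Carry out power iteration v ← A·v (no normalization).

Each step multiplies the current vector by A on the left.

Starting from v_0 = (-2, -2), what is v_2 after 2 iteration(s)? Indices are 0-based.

v_0 = (-2, -2).
v_1 = A·v_0 = (6, 2).
v_2 = A·v_1 = (-14, -10).

v_2 = (-14, -10)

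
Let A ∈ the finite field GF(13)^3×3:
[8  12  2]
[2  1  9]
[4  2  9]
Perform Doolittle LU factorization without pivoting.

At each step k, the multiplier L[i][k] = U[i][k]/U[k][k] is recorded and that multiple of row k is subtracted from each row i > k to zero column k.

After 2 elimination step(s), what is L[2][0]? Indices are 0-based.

[col 0] pivot 8
  R1 -= 10*R0 → (0, 11, 2)  (L[1][0] := 10)
  R2 -= 7*R0 → (0, 9, 8)  (L[2][0] := 7)
[col 1] pivot 11
  R2 -= 2*R1 → (0, 0, 4)  (L[2][1] := 2)

L[2][0] = 7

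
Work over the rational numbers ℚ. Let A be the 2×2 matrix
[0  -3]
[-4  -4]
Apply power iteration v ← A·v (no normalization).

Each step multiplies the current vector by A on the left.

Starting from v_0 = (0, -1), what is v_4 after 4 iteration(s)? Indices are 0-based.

v_4 = (-480, -976)

v_0 = (0, -1).
v_1 = A·v_0 = (3, 4).
v_2 = A·v_1 = (-12, -28).
v_3 = A·v_2 = (84, 160).
v_4 = A·v_3 = (-480, -976).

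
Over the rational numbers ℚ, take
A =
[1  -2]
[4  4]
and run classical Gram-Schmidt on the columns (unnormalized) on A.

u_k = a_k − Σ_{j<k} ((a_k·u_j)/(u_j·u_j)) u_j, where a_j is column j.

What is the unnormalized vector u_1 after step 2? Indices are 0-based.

u_1 = (-48/17, 12/17)

Step 1: u_0 = a_0 = (1, 4).
Step 2: u_1 = a_1 − (14/17)·u_0 = (-48/17, 12/17).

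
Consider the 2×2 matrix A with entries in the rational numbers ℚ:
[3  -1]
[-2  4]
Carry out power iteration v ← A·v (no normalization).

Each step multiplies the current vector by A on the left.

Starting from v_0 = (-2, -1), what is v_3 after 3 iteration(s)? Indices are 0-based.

v_0 = (-2, -1).
v_1 = A·v_0 = (-5, 0).
v_2 = A·v_1 = (-15, 10).
v_3 = A·v_2 = (-55, 70).

v_3 = (-55, 70)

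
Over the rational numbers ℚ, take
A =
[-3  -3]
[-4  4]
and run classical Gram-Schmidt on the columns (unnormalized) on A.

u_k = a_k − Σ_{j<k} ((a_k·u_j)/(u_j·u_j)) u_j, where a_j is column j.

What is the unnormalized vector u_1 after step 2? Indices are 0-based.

Step 1: u_0 = a_0 = (-3, -4).
Step 2: u_1 = a_1 − (-7/25)·u_0 = (-96/25, 72/25).

u_1 = (-96/25, 72/25)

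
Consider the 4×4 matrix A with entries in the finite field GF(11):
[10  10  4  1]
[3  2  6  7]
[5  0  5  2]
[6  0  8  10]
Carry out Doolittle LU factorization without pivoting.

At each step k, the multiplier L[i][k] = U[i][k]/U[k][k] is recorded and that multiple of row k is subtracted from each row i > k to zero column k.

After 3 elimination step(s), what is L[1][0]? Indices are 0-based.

k=0: U[0][0]=10
  eliminate (1,0): mult=8, new row 1: (0, 10, 7, 10); set L[1][0]=8
  eliminate (2,0): mult=6, new row 2: (0, 6, 3, 7); set L[2][0]=6
  eliminate (3,0): mult=5, new row 3: (0, 5, 10, 5); set L[3][0]=5
k=1: U[1][1]=10
  eliminate (2,1): mult=5, new row 2: (0, 0, 1, 1); set L[2][1]=5
  eliminate (3,1): mult=6, new row 3: (0, 0, 1, 0); set L[3][1]=6
k=2: U[2][2]=1
  eliminate (3,2): mult=1, new row 3: (0, 0, 0, 10); set L[3][2]=1

L[1][0] = 8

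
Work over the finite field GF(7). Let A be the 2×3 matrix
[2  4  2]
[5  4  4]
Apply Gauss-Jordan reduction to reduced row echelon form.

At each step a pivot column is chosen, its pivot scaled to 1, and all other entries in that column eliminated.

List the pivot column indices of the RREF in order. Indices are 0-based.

pivot columns: 0, 1

step 1: normalize row 0 (÷2) = (1, 2, 1)
  row 1: subtract 5×row0 = (0, 1, 6)
step 2: normalize row 1 (÷1) = (0, 1, 6)
  row 0: subtract 2×row1 = (1, 0, 3)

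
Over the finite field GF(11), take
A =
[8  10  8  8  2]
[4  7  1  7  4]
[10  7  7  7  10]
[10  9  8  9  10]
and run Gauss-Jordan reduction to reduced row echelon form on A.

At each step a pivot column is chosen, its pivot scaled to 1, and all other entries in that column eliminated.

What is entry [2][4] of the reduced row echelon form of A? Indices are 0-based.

pivot(0,0)=8: scale R0 → (1, 4, 1, 1, 3)
  clear (1,0): R1 −= (4)R0 → (0, 2, 8, 3, 3)
  clear (2,0): R2 −= (10)R0 → (0, 0, 8, 8, 2)
  clear (3,0): R3 −= (10)R0 → (0, 2, 9, 10, 2)
pivot(1,1)=2: scale R1 → (0, 1, 4, 7, 7)
  clear (0,1): R0 −= (4)R1 → (1, 0, 7, 6, 8)
  clear (3,1): R3 −= (2)R1 → (0, 0, 1, 7, 10)
pivot(2,2)=8: scale R2 → (0, 0, 1, 1, 3)
  clear (0,2): R0 −= (7)R2 → (1, 0, 0, 10, 9)
  clear (1,2): R1 −= (4)R2 → (0, 1, 0, 3, 6)
  clear (3,2): R3 −= (1)R2 → (0, 0, 0, 6, 7)
pivot(3,3)=6: scale R3 → (0, 0, 0, 1, 3)
  clear (0,3): R0 −= (10)R3 → (1, 0, 0, 0, 1)
  clear (1,3): R1 −= (3)R3 → (0, 1, 0, 0, 8)
  clear (2,3): R2 −= (1)R3 → (0, 0, 1, 0, 0)

M[2][4] = 0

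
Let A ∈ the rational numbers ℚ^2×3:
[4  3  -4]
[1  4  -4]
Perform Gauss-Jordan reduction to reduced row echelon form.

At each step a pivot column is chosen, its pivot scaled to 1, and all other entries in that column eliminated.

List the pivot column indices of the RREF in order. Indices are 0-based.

step 1: normalize row 0 (÷4) = (1, 3/4, -1)
  row 1: subtract 1×row0 = (0, 13/4, -3)
step 2: normalize row 1 (÷13/4) = (0, 1, -12/13)
  row 0: subtract 3/4×row1 = (1, 0, -4/13)

pivot columns: 0, 1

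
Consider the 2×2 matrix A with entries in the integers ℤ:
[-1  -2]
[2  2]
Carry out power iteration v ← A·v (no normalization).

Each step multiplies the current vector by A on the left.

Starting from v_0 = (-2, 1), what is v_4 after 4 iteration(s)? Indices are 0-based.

v_0 = (-2, 1).
v_1 = A·v_0 = (0, -2).
v_2 = A·v_1 = (4, -4).
v_3 = A·v_2 = (4, 0).
v_4 = A·v_3 = (-4, 8).

v_4 = (-4, 8)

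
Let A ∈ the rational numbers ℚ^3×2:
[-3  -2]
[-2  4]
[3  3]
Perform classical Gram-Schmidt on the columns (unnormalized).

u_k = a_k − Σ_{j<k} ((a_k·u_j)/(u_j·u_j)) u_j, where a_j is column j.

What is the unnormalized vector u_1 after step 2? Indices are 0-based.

u_1 = (-23/22, 51/11, 45/22)

Step 1: u_0 = a_0 = (-3, -2, 3).
Step 2: u_1 = a_1 − (7/22)·u_0 = (-23/22, 51/11, 45/22).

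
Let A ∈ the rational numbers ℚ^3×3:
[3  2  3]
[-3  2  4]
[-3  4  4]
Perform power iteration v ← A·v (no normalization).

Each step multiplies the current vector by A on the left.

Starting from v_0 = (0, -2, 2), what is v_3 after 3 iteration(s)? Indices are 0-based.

v_0 = (0, -2, 2).
v_1 = A·v_0 = (2, 4, 0).
v_2 = A·v_1 = (14, 2, 10).
v_3 = A·v_2 = (76, 2, 6).

v_3 = (76, 2, 6)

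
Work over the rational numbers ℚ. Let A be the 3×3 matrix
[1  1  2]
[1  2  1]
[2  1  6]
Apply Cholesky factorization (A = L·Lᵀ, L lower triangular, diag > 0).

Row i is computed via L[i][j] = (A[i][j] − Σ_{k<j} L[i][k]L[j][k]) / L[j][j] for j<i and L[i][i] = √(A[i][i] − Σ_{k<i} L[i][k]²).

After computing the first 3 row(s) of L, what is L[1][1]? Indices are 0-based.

L[1][1] = 1

Step 1: L[0][0] = √(1) = 1.
  L[1][0] = (1) / L[0][0] = 1.
Step 2: L[1][1] = √(1) = 1.
  L[2][0] = (2) / L[0][0] = 2.
  L[2][1] = (-1) / L[1][1] = -1.
Step 3: L[2][2] = √(1) = 1.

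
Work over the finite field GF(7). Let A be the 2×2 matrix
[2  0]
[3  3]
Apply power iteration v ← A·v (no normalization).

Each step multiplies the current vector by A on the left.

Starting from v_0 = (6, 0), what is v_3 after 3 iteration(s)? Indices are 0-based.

v_3 = (6, 6)

v_0 = (6, 0).
v_1 = A·v_0 = (5, 4).
v_2 = A·v_1 = (3, 6).
v_3 = A·v_2 = (6, 6).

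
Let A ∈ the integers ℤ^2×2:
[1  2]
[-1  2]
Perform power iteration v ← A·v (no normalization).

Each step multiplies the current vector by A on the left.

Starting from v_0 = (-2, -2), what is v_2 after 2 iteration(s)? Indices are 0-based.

v_2 = (-10, 2)

v_0 = (-2, -2).
v_1 = A·v_0 = (-6, -2).
v_2 = A·v_1 = (-10, 2).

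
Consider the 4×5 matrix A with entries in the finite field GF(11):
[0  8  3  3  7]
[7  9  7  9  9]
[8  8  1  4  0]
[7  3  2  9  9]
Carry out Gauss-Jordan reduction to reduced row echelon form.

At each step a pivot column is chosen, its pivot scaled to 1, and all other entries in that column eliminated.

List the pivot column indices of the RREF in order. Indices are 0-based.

pivot columns: 0, 1, 2, 3

[1] R0 <-> R1
[1] R0 /= 7  ⇒  (1, 6, 1, 6, 6)
     R2 -= 8·R0  ⇒  (0, 4, 4, 0, 7)
     R3 -= 7·R0  ⇒  (0, 5, 6, 0, 0)
[2] R1 /= 8  ⇒  (0, 1, 10, 10, 5)
     R0 -= 6·R1  ⇒  (1, 0, 7, 1, 9)
     R2 -= 4·R1  ⇒  (0, 0, 8, 4, 9)
     R3 -= 5·R1  ⇒  (0, 0, 0, 5, 8)
[3] R2 /= 8  ⇒  (0, 0, 1, 6, 8)
     R0 -= 7·R2  ⇒  (1, 0, 0, 3, 8)
     R1 -= 10·R2  ⇒  (0, 1, 0, 5, 2)
[4] R3 /= 5  ⇒  (0, 0, 0, 1, 6)
     R0 -= 3·R3  ⇒  (1, 0, 0, 0, 1)
     R1 -= 5·R3  ⇒  (0, 1, 0, 0, 5)
     R2 -= 6·R3  ⇒  (0, 0, 1, 0, 5)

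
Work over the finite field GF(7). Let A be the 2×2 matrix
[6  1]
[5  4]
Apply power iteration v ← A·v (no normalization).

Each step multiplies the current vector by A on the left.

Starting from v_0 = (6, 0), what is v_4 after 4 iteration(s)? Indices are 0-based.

v_4 = (3, 1)

v_0 = (6, 0).
v_1 = A·v_0 = (1, 2).
v_2 = A·v_1 = (1, 6).
v_3 = A·v_2 = (5, 1).
v_4 = A·v_3 = (3, 1).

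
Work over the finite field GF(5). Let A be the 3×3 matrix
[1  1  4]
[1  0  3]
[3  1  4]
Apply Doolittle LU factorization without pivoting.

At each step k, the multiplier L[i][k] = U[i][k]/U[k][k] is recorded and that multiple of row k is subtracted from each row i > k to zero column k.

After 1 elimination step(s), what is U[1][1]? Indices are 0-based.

k=0: U[0][0]=1
  eliminate (1,0): mult=1, new row 1: (0, 4, 4); set L[1][0]=1
  eliminate (2,0): mult=3, new row 2: (0, 3, 2); set L[2][0]=3

U[1][1] = 4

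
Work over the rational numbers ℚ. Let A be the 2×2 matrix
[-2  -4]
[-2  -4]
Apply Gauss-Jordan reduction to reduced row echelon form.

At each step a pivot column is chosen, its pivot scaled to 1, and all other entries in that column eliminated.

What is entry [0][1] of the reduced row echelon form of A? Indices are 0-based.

M[0][1] = 2

pivot(0,0)=-2: scale R0 → (1, 2)
  clear (1,0): R1 −= (-2)R0 → (0, 0)
col 1: no nonzero at/below row 1; advance.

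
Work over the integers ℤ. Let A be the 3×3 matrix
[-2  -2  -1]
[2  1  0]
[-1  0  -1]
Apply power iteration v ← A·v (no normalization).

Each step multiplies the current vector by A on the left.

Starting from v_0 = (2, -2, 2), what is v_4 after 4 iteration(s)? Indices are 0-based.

v_4 = (18, -14, 20)

v_0 = (2, -2, 2).
v_1 = A·v_0 = (-2, 2, -4).
v_2 = A·v_1 = (4, -2, 6).
v_3 = A·v_2 = (-10, 6, -10).
v_4 = A·v_3 = (18, -14, 20).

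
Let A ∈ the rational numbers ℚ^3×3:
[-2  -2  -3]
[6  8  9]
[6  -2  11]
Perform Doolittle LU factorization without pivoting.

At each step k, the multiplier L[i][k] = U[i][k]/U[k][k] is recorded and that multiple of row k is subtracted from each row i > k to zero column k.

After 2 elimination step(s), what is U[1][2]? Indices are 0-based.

[col 0] pivot -2
  R1 -= -3*R0 → (0, 2, 0)  (L[1][0] := -3)
  R2 -= -3*R0 → (0, -8, 2)  (L[2][0] := -3)
[col 1] pivot 2
  R2 -= -4*R1 → (0, 0, 2)  (L[2][1] := -4)

U[1][2] = 0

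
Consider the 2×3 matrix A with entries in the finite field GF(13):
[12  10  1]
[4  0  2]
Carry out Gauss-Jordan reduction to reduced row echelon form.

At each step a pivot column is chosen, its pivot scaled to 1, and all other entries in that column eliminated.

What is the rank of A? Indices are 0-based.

pivot(0,0)=12: scale R0 → (1, 3, 12)
  clear (1,0): R1 −= (4)R0 → (0, 1, 6)
pivot(1,1)=1: scale R1 → (0, 1, 6)
  clear (0,1): R0 −= (3)R1 → (1, 0, 7)

rank = 2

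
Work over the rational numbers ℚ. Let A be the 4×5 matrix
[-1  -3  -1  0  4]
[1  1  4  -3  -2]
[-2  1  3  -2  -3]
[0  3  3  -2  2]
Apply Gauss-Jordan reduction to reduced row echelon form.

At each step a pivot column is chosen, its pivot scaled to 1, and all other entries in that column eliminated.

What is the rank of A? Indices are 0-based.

pivot(0,0)=-1: scale R0 → (1, 3, 1, 0, -4)
  clear (1,0): R1 −= (1)R0 → (0, -2, 3, -3, 2)
  clear (2,0): R2 −= (-2)R0 → (0, 7, 5, -2, -11)
pivot(1,1)=-2: scale R1 → (0, 1, -3/2, 3/2, -1)
  clear (0,1): R0 −= (3)R1 → (1, 0, 11/2, -9/2, -1)
  clear (2,1): R2 −= (7)R1 → (0, 0, 31/2, -25/2, -4)
  clear (3,1): R3 −= (3)R1 → (0, 0, 15/2, -13/2, 5)
pivot(2,2)=31/2: scale R2 → (0, 0, 1, -25/31, -8/31)
  clear (0,2): R0 −= (11/2)R2 → (1, 0, 0, -2/31, 13/31)
  clear (1,2): R1 −= (-3/2)R2 → (0, 1, 0, 9/31, -43/31)
  clear (3,2): R3 −= (15/2)R2 → (0, 0, 0, -14/31, 215/31)
pivot(3,3)=-14/31: scale R3 → (0, 0, 0, 1, -215/14)
  clear (0,3): R0 −= (-2/31)R3 → (1, 0, 0, 0, -4/7)
  clear (1,3): R1 −= (9/31)R3 → (0, 1, 0, 0, 43/14)
  clear (2,3): R2 −= (-25/31)R3 → (0, 0, 1, 0, -177/14)

rank = 4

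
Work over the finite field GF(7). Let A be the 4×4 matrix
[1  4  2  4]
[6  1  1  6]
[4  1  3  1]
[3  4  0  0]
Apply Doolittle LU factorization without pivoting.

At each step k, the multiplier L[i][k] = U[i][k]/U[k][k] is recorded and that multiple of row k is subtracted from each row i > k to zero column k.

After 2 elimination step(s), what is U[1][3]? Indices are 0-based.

U[1][3] = 3

Step 1: pivot at (0,0) is 1.
  row1 ← row1 − (6)·row0  ⇒  L[1][0]=6, U row1=(0, 5, 3, 3)
  row2 ← row2 − (4)·row0  ⇒  L[2][0]=4, U row2=(0, 6, 2, 6)
  row3 ← row3 − (3)·row0  ⇒  L[3][0]=3, U row3=(0, 6, 1, 2)
Step 2: pivot at (1,1) is 5.
  row2 ← row2 − (4)·row1  ⇒  L[2][1]=4, U row2=(0, 0, 4, 1)
  row3 ← row3 − (4)·row1  ⇒  L[3][1]=4, U row3=(0, 0, 3, 4)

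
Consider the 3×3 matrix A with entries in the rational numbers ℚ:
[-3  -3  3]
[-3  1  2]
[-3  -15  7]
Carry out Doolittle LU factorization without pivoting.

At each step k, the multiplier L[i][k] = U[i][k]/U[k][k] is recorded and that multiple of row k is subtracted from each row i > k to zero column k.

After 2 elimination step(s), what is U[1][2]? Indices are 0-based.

[col 0] pivot -3
  R1 -= 1*R0 → (0, 4, -1)  (L[1][0] := 1)
  R2 -= 1*R0 → (0, -12, 4)  (L[2][0] := 1)
[col 1] pivot 4
  R2 -= -3*R1 → (0, 0, 1)  (L[2][1] := -3)

U[1][2] = -1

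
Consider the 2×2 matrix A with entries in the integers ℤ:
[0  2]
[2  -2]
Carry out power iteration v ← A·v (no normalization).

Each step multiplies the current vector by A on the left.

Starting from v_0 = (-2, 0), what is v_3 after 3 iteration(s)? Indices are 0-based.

v_3 = (16, -32)

v_0 = (-2, 0).
v_1 = A·v_0 = (0, -4).
v_2 = A·v_1 = (-8, 8).
v_3 = A·v_2 = (16, -32).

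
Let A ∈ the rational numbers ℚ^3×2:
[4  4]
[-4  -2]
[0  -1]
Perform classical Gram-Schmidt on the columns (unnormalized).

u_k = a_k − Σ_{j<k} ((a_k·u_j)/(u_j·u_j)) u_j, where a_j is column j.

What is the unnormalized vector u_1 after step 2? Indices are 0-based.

Step 1: u_0 = a_0 = (4, -4, 0).
Step 2: u_1 = a_1 − (3/4)·u_0 = (1, 1, -1).

u_1 = (1, 1, -1)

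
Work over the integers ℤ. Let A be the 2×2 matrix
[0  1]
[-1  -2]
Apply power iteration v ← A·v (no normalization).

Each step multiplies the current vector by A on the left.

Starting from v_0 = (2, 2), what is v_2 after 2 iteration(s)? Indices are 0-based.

v_2 = (-6, 10)

v_0 = (2, 2).
v_1 = A·v_0 = (2, -6).
v_2 = A·v_1 = (-6, 10).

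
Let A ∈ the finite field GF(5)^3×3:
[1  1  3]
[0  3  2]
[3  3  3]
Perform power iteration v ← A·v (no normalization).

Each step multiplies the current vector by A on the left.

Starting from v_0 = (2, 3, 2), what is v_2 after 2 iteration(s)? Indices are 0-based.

v_2 = (2, 1, 0)

v_0 = (2, 3, 2).
v_1 = A·v_0 = (1, 3, 1).
v_2 = A·v_1 = (2, 1, 0).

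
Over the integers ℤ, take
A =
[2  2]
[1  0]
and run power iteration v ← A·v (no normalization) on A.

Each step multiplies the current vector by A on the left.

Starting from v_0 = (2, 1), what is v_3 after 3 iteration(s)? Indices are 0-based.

v_3 = (44, 16)

v_0 = (2, 1).
v_1 = A·v_0 = (6, 2).
v_2 = A·v_1 = (16, 6).
v_3 = A·v_2 = (44, 16).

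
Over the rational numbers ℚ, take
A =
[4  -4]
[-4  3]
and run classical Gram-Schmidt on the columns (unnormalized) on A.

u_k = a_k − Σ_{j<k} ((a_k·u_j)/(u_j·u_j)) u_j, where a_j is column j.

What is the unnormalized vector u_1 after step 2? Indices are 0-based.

u_1 = (-1/2, -1/2)

Step 1: u_0 = a_0 = (4, -4).
Step 2: u_1 = a_1 − (-7/8)·u_0 = (-1/2, -1/2).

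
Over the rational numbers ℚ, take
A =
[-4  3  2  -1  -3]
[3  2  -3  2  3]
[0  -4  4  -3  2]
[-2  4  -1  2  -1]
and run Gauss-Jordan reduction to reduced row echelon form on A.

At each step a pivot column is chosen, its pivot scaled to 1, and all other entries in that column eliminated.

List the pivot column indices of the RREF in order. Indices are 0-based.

pivot columns: 0, 1, 2, 3

step 1: normalize row 0 (÷-4) = (1, -3/4, -1/2, 1/4, 3/4)
  row 1: subtract 3×row0 = (0, 17/4, -3/2, 5/4, 3/4)
  row 3: subtract -2×row0 = (0, 5/2, -2, 5/2, 1/2)
step 2: normalize row 1 (÷17/4) = (0, 1, -6/17, 5/17, 3/17)
  row 0: subtract -3/4×row1 = (1, 0, -13/17, 8/17, 15/17)
  row 2: subtract -4×row1 = (0, 0, 44/17, -31/17, 46/17)
  row 3: subtract 5/2×row1 = (0, 0, -19/17, 30/17, 1/17)
step 3: normalize row 2 (÷44/17) = (0, 0, 1, -31/44, 23/22)
  row 0: subtract -13/17×row2 = (1, 0, 0, -3/44, 37/22)
  row 1: subtract -6/17×row2 = (0, 1, 0, 1/22, 6/11)
  row 3: subtract -19/17×row2 = (0, 0, 0, 43/44, 27/22)
step 4: normalize row 3 (÷43/44) = (0, 0, 0, 1, 54/43)
  row 0: subtract -3/44×row3 = (1, 0, 0, 0, 76/43)
  row 1: subtract 1/22×row3 = (0, 1, 0, 0, 21/43)
  row 2: subtract -31/44×row3 = (0, 0, 1, 0, 83/43)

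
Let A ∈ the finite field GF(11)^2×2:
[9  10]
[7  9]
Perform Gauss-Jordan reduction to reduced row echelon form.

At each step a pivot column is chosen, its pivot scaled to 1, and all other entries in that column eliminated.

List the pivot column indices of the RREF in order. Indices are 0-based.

pivot columns: 0

pivot(0,0)=9: scale R0 → (1, 6)
  clear (1,0): R1 −= (7)R0 → (0, 0)
col 1: no nonzero at/below row 1; advance.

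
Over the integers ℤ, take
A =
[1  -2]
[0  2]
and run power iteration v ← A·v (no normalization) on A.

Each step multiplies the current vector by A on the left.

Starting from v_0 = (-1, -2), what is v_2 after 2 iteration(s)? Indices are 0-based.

v_2 = (11, -8)

v_0 = (-1, -2).
v_1 = A·v_0 = (3, -4).
v_2 = A·v_1 = (11, -8).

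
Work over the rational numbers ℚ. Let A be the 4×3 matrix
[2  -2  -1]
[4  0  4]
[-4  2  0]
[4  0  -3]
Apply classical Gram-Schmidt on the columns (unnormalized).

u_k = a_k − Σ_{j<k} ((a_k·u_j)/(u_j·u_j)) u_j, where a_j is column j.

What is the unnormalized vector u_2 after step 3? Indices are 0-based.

u_2 = (-6/17, 58/17, -6/17, -61/17)

Step 1: u_0 = a_0 = (2, 4, -4, 4).
Step 2: u_1 = a_1 − (-3/13)·u_0 = (-20/13, 12/13, 14/13, 12/13).
Step 3: u_2 = a_2 − (1/26)·u_0 − (8/17)·u_1 = (-6/17, 58/17, -6/17, -61/17).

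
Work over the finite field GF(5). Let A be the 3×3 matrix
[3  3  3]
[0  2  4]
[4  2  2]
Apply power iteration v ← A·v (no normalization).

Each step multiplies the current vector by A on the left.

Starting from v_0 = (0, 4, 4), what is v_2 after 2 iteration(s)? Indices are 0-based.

v_2 = (2, 2, 1)

v_0 = (0, 4, 4).
v_1 = A·v_0 = (4, 4, 1).
v_2 = A·v_1 = (2, 2, 1).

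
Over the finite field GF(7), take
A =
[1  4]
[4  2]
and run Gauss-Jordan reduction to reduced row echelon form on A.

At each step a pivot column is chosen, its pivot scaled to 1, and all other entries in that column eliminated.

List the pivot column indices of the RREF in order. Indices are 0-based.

step 1: normalize row 0 (÷1) = (1, 4)
  row 1: subtract 4×row0 = (0, 0)
skip col 1 (zero from row 1)

pivot columns: 0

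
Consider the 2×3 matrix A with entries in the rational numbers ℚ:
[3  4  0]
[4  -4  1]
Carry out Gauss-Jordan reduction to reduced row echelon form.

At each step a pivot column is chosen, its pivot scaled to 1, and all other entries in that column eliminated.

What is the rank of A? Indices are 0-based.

rank = 2

step 1: normalize row 0 (÷3) = (1, 4/3, 0)
  row 1: subtract 4×row0 = (0, -28/3, 1)
step 2: normalize row 1 (÷-28/3) = (0, 1, -3/28)
  row 0: subtract 4/3×row1 = (1, 0, 1/7)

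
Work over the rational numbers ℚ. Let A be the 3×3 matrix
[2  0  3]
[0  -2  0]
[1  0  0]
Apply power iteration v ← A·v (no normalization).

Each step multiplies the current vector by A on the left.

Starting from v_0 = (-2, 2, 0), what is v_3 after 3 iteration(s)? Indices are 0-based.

v_3 = (-40, -16, -14)

v_0 = (-2, 2, 0).
v_1 = A·v_0 = (-4, -4, -2).
v_2 = A·v_1 = (-14, 8, -4).
v_3 = A·v_2 = (-40, -16, -14).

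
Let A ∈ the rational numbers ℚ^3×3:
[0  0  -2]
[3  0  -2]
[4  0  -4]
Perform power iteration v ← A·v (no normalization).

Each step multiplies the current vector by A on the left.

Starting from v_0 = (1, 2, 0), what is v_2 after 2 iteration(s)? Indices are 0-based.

v_2 = (-8, -8, -16)

v_0 = (1, 2, 0).
v_1 = A·v_0 = (0, 3, 4).
v_2 = A·v_1 = (-8, -8, -16).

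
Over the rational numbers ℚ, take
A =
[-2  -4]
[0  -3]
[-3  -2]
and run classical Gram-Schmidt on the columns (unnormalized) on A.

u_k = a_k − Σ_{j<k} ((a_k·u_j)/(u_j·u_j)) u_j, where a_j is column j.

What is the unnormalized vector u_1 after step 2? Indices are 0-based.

u_1 = (-24/13, -3, 16/13)

Step 1: u_0 = a_0 = (-2, 0, -3).
Step 2: u_1 = a_1 − (14/13)·u_0 = (-24/13, -3, 16/13).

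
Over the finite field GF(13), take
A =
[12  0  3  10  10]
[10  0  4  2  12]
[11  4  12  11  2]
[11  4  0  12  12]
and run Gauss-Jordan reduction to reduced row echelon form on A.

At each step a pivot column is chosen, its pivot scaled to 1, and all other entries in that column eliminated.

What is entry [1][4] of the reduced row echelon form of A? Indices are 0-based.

M[1][4] = 1

step 1: normalize row 0 (÷12) = (1, 0, 10, 3, 3)
  row 1: subtract 10×row0 = (0, 0, 8, 11, 8)
  row 2: subtract 11×row0 = (0, 4, 6, 4, 8)
  row 3: subtract 11×row0 = (0, 4, 7, 5, 5)
step 2: exchange rows 1,2
step 2: normalize row 1 (÷4) = (0, 1, 8, 1, 2)
  row 3: subtract 4×row1 = (0, 0, 1, 1, 10)
step 3: normalize row 2 (÷8) = (0, 0, 1, 3, 1)
  row 0: subtract 10×row2 = (1, 0, 0, 12, 6)
  row 1: subtract 8×row2 = (0, 1, 0, 3, 7)
  row 3: subtract 1×row2 = (0, 0, 0, 11, 9)
step 4: normalize row 3 (÷11) = (0, 0, 0, 1, 2)
  row 0: subtract 12×row3 = (1, 0, 0, 0, 8)
  row 1: subtract 3×row3 = (0, 1, 0, 0, 1)
  row 2: subtract 3×row3 = (0, 0, 1, 0, 8)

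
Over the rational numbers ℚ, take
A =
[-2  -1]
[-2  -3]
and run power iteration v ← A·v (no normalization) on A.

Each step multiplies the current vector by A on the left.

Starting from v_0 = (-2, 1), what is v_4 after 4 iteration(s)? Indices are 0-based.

v_0 = (-2, 1).
v_1 = A·v_0 = (3, 1).
v_2 = A·v_1 = (-7, -9).
v_3 = A·v_2 = (23, 41).
v_4 = A·v_3 = (-87, -169).

v_4 = (-87, -169)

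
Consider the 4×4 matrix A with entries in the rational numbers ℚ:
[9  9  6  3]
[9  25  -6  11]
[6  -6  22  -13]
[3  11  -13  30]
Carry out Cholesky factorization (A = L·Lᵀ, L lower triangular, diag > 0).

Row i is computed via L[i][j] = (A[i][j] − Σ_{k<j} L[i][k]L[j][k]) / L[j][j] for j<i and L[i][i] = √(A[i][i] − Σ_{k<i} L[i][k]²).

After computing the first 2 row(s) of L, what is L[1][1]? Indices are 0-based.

L[1][1] = 4

Step 1: L[0][0] = √(9) = 3.
  L[1][0] = (9) / L[0][0] = 3.
Step 2: L[1][1] = √(16) = 4.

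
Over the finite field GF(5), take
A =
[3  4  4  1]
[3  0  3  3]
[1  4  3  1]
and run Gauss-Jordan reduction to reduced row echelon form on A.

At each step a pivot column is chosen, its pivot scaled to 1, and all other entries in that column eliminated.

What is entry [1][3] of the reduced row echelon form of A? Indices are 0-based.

M[1][3] = 4

step 1: normalize row 0 (÷3) = (1, 3, 3, 2)
  row 1: subtract 3×row0 = (0, 1, 4, 2)
  row 2: subtract 1×row0 = (0, 1, 0, 4)
step 2: normalize row 1 (÷1) = (0, 1, 4, 2)
  row 0: subtract 3×row1 = (1, 0, 1, 1)
  row 2: subtract 1×row1 = (0, 0, 1, 2)
step 3: normalize row 2 (÷1) = (0, 0, 1, 2)
  row 0: subtract 1×row2 = (1, 0, 0, 4)
  row 1: subtract 4×row2 = (0, 1, 0, 4)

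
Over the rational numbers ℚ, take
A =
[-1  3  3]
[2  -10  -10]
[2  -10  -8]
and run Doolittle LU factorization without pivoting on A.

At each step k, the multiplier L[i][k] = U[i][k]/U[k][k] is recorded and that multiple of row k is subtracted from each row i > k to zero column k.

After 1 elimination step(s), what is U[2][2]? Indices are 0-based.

Step 1: pivot at (0,0) is -1.
  row1 ← row1 − (-2)·row0  ⇒  L[1][0]=-2, U row1=(0, -4, -4)
  row2 ← row2 − (-2)·row0  ⇒  L[2][0]=-2, U row2=(0, -4, -2)

U[2][2] = -2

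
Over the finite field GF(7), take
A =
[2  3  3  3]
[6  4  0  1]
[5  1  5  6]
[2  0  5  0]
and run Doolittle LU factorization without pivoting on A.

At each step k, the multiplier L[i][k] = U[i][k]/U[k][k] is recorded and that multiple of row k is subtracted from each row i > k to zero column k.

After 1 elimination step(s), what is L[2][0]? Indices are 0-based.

L[2][0] = 6

[col 0] pivot 2
  R1 -= 3*R0 → (0, 2, 5, 6)  (L[1][0] := 3)
  R2 -= 6*R0 → (0, 4, 1, 2)  (L[2][0] := 6)
  R3 -= 1*R0 → (0, 4, 2, 4)  (L[3][0] := 1)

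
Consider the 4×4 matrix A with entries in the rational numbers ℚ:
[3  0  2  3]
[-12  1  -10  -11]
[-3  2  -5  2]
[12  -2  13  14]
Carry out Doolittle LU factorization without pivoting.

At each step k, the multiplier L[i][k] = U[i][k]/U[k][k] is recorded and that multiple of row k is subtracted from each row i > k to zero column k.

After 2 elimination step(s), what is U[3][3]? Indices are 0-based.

U[3][3] = 4

[col 0] pivot 3
  R1 -= -4*R0 → (0, 1, -2, 1)  (L[1][0] := -4)
  R2 -= -1*R0 → (0, 2, -3, 5)  (L[2][0] := -1)
  R3 -= 4*R0 → (0, -2, 5, 2)  (L[3][0] := 4)
[col 1] pivot 1
  R2 -= 2*R1 → (0, 0, 1, 3)  (L[2][1] := 2)
  R3 -= -2*R1 → (0, 0, 1, 4)  (L[3][1] := -2)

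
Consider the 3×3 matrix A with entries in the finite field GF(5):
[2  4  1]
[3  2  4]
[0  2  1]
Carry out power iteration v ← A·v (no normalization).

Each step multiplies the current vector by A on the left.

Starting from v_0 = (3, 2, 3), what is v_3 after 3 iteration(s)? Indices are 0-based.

v_3 = (0, 4, 0)

v_0 = (3, 2, 3).
v_1 = A·v_0 = (2, 0, 2).
v_2 = A·v_1 = (1, 4, 2).
v_3 = A·v_2 = (0, 4, 0).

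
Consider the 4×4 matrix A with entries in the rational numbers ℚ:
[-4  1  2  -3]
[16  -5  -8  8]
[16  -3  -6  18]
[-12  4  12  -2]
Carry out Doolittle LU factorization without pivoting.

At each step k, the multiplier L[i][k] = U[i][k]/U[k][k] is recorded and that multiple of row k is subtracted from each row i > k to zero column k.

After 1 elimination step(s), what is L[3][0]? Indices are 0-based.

k=0: U[0][0]=-4
  eliminate (1,0): mult=-4, new row 1: (0, -1, 0, -4); set L[1][0]=-4
  eliminate (2,0): mult=-4, new row 2: (0, 1, 2, 6); set L[2][0]=-4
  eliminate (3,0): mult=3, new row 3: (0, 1, 6, 7); set L[3][0]=3

L[3][0] = 3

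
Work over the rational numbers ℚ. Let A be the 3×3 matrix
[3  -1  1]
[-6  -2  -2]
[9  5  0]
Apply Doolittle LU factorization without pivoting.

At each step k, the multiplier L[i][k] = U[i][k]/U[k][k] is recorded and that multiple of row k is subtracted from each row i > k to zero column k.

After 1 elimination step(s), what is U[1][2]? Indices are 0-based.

U[1][2] = 0

[col 0] pivot 3
  R1 -= -2*R0 → (0, -4, 0)  (L[1][0] := -2)
  R2 -= 3*R0 → (0, 8, -3)  (L[2][0] := 3)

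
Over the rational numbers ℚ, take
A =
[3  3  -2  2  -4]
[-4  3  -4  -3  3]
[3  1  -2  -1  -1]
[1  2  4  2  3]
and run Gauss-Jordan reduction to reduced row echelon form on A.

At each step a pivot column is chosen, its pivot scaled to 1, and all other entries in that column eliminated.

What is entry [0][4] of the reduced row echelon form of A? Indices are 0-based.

[1] R0 /= 3  ⇒  (1, 1, -2/3, 2/3, -4/3)
     R1 -= -4·R0  ⇒  (0, 7, -20/3, -1/3, -7/3)
     R2 -= 3·R0  ⇒  (0, -2, 0, -3, 3)
     R3 -= 1·R0  ⇒  (0, 1, 14/3, 4/3, 13/3)
[2] R1 /= 7  ⇒  (0, 1, -20/21, -1/21, -1/3)
     R0 -= 1·R1  ⇒  (1, 0, 2/7, 5/7, -1)
     R2 -= -2·R1  ⇒  (0, 0, -40/21, -65/21, 7/3)
     R3 -= 1·R1  ⇒  (0, 0, 118/21, 29/21, 14/3)
[3] R2 /= -40/21  ⇒  (0, 0, 1, 13/8, -49/40)
     R0 -= 2/7·R2  ⇒  (1, 0, 0, 1/4, -13/20)
     R1 -= -20/21·R2  ⇒  (0, 1, 0, 3/2, -3/2)
     R3 -= 118/21·R2  ⇒  (0, 0, 0, -31/4, 231/20)
[4] R3 /= -31/4  ⇒  (0, 0, 0, 1, -231/155)
     R0 -= 1/4·R3  ⇒  (1, 0, 0, 0, -43/155)
     R1 -= 3/2·R3  ⇒  (0, 1, 0, 0, 114/155)
     R2 -= 13/8·R3  ⇒  (0, 0, 1, 0, 371/310)

M[0][4] = -43/155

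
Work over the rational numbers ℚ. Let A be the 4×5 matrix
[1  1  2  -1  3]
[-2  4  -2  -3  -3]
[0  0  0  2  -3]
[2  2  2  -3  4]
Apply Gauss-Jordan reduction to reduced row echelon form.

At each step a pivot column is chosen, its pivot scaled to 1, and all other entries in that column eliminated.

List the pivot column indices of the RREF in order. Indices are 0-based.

step 1: normalize row 0 (÷1) = (1, 1, 2, -1, 3)
  row 1: subtract -2×row0 = (0, 6, 2, -5, 3)
  row 3: subtract 2×row0 = (0, 0, -2, -1, -2)
step 2: normalize row 1 (÷6) = (0, 1, 1/3, -5/6, 1/2)
  row 0: subtract 1×row1 = (1, 0, 5/3, -1/6, 5/2)
step 3: exchange rows 2,3
step 3: normalize row 2 (÷-2) = (0, 0, 1, 1/2, 1)
  row 0: subtract 5/3×row2 = (1, 0, 0, -1, 5/6)
  row 1: subtract 1/3×row2 = (0, 1, 0, -1, 1/6)
step 4: normalize row 3 (÷2) = (0, 0, 0, 1, -3/2)
  row 0: subtract -1×row3 = (1, 0, 0, 0, -2/3)
  row 1: subtract -1×row3 = (0, 1, 0, 0, -4/3)
  row 2: subtract 1/2×row3 = (0, 0, 1, 0, 7/4)

pivot columns: 0, 1, 2, 3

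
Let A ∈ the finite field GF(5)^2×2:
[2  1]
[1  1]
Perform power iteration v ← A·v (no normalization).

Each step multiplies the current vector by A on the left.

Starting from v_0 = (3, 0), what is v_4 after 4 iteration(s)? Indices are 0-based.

v_0 = (3, 0).
v_1 = A·v_0 = (1, 3).
v_2 = A·v_1 = (0, 4).
v_3 = A·v_2 = (4, 4).
v_4 = A·v_3 = (2, 3).

v_4 = (2, 3)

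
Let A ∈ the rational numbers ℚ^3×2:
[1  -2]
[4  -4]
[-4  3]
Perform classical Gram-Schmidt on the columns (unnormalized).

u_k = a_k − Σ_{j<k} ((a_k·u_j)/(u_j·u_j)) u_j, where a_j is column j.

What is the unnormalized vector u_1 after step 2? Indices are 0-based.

u_1 = (-12/11, -4/11, -7/11)

Step 1: u_0 = a_0 = (1, 4, -4).
Step 2: u_1 = a_1 − (-10/11)·u_0 = (-12/11, -4/11, -7/11).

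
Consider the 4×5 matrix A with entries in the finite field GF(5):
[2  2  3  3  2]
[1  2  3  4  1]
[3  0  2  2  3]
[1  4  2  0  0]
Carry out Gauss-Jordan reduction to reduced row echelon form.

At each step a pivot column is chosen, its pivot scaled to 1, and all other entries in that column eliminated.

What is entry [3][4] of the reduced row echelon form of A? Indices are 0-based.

[1] R0 /= 2  ⇒  (1, 1, 4, 4, 1)
     R1 -= 1·R0  ⇒  (0, 1, 4, 0, 0)
     R2 -= 3·R0  ⇒  (0, 2, 0, 0, 0)
     R3 -= 1·R0  ⇒  (0, 3, 3, 1, 4)
[2] R1 /= 1  ⇒  (0, 1, 4, 0, 0)
     R0 -= 1·R1  ⇒  (1, 0, 0, 4, 1)
     R2 -= 2·R1  ⇒  (0, 0, 2, 0, 0)
     R3 -= 3·R1  ⇒  (0, 0, 1, 1, 4)
[3] R2 /= 2  ⇒  (0, 0, 1, 0, 0)
     R1 -= 4·R2  ⇒  (0, 1, 0, 0, 0)
     R3 -= 1·R2  ⇒  (0, 0, 0, 1, 4)
[4] R3 /= 1  ⇒  (0, 0, 0, 1, 4)
     R0 -= 4·R3  ⇒  (1, 0, 0, 0, 0)

M[3][4] = 4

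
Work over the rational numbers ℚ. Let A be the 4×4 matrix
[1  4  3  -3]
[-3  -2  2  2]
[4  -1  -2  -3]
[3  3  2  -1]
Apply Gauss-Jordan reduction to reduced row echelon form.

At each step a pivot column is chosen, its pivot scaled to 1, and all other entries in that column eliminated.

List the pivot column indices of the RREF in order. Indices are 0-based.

pivot(0,0)=1: scale R0 → (1, 4, 3, -3)
  clear (1,0): R1 −= (-3)R0 → (0, 10, 11, -7)
  clear (2,0): R2 −= (4)R0 → (0, -17, -14, 9)
  clear (3,0): R3 −= (3)R0 → (0, -9, -7, 8)
pivot(1,1)=10: scale R1 → (0, 1, 11/10, -7/10)
  clear (0,1): R0 −= (4)R1 → (1, 0, -7/5, -1/5)
  clear (2,1): R2 −= (-17)R1 → (0, 0, 47/10, -29/10)
  clear (3,1): R3 −= (-9)R1 → (0, 0, 29/10, 17/10)
pivot(2,2)=47/10: scale R2 → (0, 0, 1, -29/47)
  clear (0,2): R0 −= (-7/5)R2 → (1, 0, 0, -50/47)
  clear (1,2): R1 −= (11/10)R2 → (0, 1, 0, -1/47)
  clear (3,2): R3 −= (29/10)R2 → (0, 0, 0, 164/47)
pivot(3,3)=164/47: scale R3 → (0, 0, 0, 1)
  clear (0,3): R0 −= (-50/47)R3 → (1, 0, 0, 0)
  clear (1,3): R1 −= (-1/47)R3 → (0, 1, 0, 0)
  clear (2,3): R2 −= (-29/47)R3 → (0, 0, 1, 0)

pivot columns: 0, 1, 2, 3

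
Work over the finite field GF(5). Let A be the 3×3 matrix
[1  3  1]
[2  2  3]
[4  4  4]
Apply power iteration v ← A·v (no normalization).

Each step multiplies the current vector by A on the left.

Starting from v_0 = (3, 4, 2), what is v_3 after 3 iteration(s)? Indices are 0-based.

v_0 = (3, 4, 2).
v_1 = A·v_0 = (2, 0, 1).
v_2 = A·v_1 = (3, 2, 2).
v_3 = A·v_2 = (1, 1, 3).

v_3 = (1, 1, 3)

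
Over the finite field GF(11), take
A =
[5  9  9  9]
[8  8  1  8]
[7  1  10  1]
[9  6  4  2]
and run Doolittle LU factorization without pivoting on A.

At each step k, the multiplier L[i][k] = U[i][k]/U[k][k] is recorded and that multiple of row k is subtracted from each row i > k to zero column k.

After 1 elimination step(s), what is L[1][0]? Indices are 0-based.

k=0: U[0][0]=5
  eliminate (1,0): mult=6, new row 1: (0, 9, 2, 9); set L[1][0]=6
  eliminate (2,0): mult=8, new row 2: (0, 6, 4, 6); set L[2][0]=8
  eliminate (3,0): mult=4, new row 3: (0, 3, 1, 10); set L[3][0]=4

L[1][0] = 6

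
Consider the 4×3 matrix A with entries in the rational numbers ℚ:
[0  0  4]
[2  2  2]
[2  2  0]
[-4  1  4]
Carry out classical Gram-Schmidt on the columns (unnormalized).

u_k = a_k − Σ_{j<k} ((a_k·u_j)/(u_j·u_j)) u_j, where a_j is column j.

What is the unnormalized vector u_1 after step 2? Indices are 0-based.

Step 1: u_0 = a_0 = (0, 2, 2, -4).
Step 2: u_1 = a_1 − (1/6)·u_0 = (0, 5/3, 5/3, 5/3).

u_1 = (0, 5/3, 5/3, 5/3)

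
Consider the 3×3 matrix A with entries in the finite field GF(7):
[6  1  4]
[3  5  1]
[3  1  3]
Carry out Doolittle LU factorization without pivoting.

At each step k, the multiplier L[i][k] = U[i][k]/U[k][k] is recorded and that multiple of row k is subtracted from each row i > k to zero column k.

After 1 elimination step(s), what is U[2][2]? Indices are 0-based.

Step 1: pivot at (0,0) is 6.
  row1 ← row1 − (4)·row0  ⇒  L[1][0]=4, U row1=(0, 1, 6)
  row2 ← row2 − (4)·row0  ⇒  L[2][0]=4, U row2=(0, 4, 1)

U[2][2] = 1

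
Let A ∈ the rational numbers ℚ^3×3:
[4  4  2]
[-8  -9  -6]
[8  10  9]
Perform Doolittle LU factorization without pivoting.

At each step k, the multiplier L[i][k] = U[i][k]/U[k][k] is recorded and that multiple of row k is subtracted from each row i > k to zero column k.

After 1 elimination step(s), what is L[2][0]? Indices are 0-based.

L[2][0] = 2

Step 1: pivot at (0,0) is 4.
  row1 ← row1 − (-2)·row0  ⇒  L[1][0]=-2, U row1=(0, -1, -2)
  row2 ← row2 − (2)·row0  ⇒  L[2][0]=2, U row2=(0, 2, 5)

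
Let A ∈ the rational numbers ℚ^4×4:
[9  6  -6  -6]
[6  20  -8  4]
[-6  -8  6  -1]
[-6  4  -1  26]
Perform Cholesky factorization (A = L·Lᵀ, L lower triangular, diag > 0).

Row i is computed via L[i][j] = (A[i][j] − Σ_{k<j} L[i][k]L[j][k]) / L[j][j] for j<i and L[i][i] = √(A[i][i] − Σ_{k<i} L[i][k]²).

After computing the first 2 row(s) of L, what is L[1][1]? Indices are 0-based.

L[1][1] = 4

Step 1: L[0][0] = √(9) = 3.
  L[1][0] = (6) / L[0][0] = 2.
Step 2: L[1][1] = √(16) = 4.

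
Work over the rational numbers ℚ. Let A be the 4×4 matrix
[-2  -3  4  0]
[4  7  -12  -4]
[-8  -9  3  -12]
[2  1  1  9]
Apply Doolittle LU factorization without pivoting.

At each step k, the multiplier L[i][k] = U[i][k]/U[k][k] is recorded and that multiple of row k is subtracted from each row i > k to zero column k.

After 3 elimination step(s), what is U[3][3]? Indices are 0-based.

U[3][3] = 1

k=0: U[0][0]=-2
  eliminate (1,0): mult=-2, new row 1: (0, 1, -4, -4); set L[1][0]=-2
  eliminate (2,0): mult=4, new row 2: (0, 3, -13, -12); set L[2][0]=4
  eliminate (3,0): mult=-1, new row 3: (0, -2, 5, 9); set L[3][0]=-1
k=1: U[1][1]=1
  eliminate (2,1): mult=3, new row 2: (0, 0, -1, 0); set L[2][1]=3
  eliminate (3,1): mult=-2, new row 3: (0, 0, -3, 1); set L[3][1]=-2
k=2: U[2][2]=-1
  eliminate (3,2): mult=3, new row 3: (0, 0, 0, 1); set L[3][2]=3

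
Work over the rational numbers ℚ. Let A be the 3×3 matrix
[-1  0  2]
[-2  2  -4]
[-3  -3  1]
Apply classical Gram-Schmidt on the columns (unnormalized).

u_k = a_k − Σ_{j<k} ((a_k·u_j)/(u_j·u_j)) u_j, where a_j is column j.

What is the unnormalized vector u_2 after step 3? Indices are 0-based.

Step 1: u_0 = a_0 = (-1, -2, -3).
Step 2: u_1 = a_1 − (5/14)·u_0 = (5/14, 19/7, -27/14).
Step 3: u_2 = a_2 − (3/14)·u_0 − (-169/157)·u_1 = (408/157, -102/157, -68/157).

u_2 = (408/157, -102/157, -68/157)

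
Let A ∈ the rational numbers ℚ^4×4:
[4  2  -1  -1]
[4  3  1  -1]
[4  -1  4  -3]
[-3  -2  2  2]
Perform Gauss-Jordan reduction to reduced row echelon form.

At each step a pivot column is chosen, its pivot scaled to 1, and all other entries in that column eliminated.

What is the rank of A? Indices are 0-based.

rank = 4

pivot(0,0)=4: scale R0 → (1, 1/2, -1/4, -1/4)
  clear (1,0): R1 −= (4)R0 → (0, 1, 2, 0)
  clear (2,0): R2 −= (4)R0 → (0, -3, 5, -2)
  clear (3,0): R3 −= (-3)R0 → (0, -1/2, 5/4, 5/4)
pivot(1,1)=1: scale R1 → (0, 1, 2, 0)
  clear (0,1): R0 −= (1/2)R1 → (1, 0, -5/4, -1/4)
  clear (2,1): R2 −= (-3)R1 → (0, 0, 11, -2)
  clear (3,1): R3 −= (-1/2)R1 → (0, 0, 9/4, 5/4)
pivot(2,2)=11: scale R2 → (0, 0, 1, -2/11)
  clear (0,2): R0 −= (-5/4)R2 → (1, 0, 0, -21/44)
  clear (1,2): R1 −= (2)R2 → (0, 1, 0, 4/11)
  clear (3,2): R3 −= (9/4)R2 → (0, 0, 0, 73/44)
pivot(3,3)=73/44: scale R3 → (0, 0, 0, 1)
  clear (0,3): R0 −= (-21/44)R3 → (1, 0, 0, 0)
  clear (1,3): R1 −= (4/11)R3 → (0, 1, 0, 0)
  clear (2,3): R2 −= (-2/11)R3 → (0, 0, 1, 0)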